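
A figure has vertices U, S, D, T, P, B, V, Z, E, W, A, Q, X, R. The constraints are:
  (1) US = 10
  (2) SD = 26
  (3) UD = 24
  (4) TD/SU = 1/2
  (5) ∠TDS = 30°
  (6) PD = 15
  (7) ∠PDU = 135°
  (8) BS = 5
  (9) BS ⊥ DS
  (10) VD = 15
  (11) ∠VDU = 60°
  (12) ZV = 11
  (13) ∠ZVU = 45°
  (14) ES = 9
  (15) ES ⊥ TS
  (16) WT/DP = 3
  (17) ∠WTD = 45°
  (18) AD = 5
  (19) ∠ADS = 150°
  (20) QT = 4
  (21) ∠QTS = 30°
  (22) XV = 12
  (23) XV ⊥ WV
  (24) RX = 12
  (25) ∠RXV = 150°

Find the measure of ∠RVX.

Step 1: By the law of cosines on triangle VXR: VR² = 12² + 12² − 2·12·12·cos(150°) = 537.42, so VR ≈ 23.18.
Step 2: By the inverse law of cosines on triangle RVX: cos(∠RVX) = (23.18² + 12² − 12²) / (2·23.18·12) = 537.42/556.37 = 0.9659, so ∠RVX = 15°.

Therefore, the measure of angle ∠RVX = 15°.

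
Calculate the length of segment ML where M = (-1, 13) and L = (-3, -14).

d = sqrt((-3 - -1)^2 + (-14 - 13)^2)
d = sqrt(-2^2 + -27^2)
d = sqrt(4 + 729)
d = sqrt(733)

sqrt(733)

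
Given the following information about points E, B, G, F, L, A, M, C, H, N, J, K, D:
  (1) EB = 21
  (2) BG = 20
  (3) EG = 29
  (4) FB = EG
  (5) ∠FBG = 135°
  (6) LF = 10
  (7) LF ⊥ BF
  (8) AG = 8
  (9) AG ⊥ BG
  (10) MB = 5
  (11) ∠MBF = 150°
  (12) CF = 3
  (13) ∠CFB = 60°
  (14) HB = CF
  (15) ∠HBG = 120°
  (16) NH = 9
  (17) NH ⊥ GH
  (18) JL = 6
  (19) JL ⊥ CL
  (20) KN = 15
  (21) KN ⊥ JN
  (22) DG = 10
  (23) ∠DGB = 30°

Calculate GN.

From the given relations: HB = CF = 3.
Step 1: By the law of cosines on triangle GBH: GH² = 20² + 3² − 2·20·3·cos(120°) = 469, so GH ≈ 21.66.
Step 2: By the law of cosines on triangle GHN: GN² = 21.66² + 9² − 2·21.66·9·cos(90°) = 550, so GN = 5·√22.

Therefore, the length of GN = 5·√22.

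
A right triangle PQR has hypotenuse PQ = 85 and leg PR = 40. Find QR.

Rearranging the Pythagorean theorem to solve for the unknown leg:
leg^2 = hypotenuse^2 - known_leg^2 = 7225 - 1600 = 5625
leg = sqrt(5625) = 75.

75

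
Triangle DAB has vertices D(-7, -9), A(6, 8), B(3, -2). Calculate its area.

The Shoelace formula computes the area from vertex coordinates by summing cross products.
For vertices (-7,-9), (6,8), (3,-2):
Signed sum = -7*8 - 6*-9 + 6*-2 - 3*8 + 3*-9 - -7*-2
= -2 + -36 + -41 = -79
Area = (1/2)|-79| = 79/2.

79/2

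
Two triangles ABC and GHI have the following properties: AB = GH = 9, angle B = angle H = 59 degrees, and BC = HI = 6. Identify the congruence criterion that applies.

Consider the given information: AB = GH = 9, angle B = angle H = 59 degrees, and BC = HI = 6
This is not SSS or ASA: SSS requires all three pairs of sides, but we don't have that. ASA requires two angles and the side between them.
The correct criterion is SAS. Two pairs of corresponding sides and the included angle are equal (Side-Angle-Side).

SAS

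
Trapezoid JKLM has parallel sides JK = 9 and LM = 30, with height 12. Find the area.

Area of a trapezoid = (base1 + base2) * height / 2
Area = (9 + 30) * 12 / 2
Area = 39 * 12 / 2
Area = 468 / 2
Area = 234

234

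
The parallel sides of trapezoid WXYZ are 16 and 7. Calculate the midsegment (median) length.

midsegment = (16 + 7) / 2 = 23 / 2 = 23/2

23/2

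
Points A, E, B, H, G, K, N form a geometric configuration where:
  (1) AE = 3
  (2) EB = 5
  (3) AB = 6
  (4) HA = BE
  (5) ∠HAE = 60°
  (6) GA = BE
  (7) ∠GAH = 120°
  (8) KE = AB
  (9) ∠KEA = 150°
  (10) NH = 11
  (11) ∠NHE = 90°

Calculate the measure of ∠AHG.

From the given relations: HA = BE = 5; GA = BE = 5.
Step 1: By the law of cosines on triangle HAG: HG² = 5² + 5² − 2·5·5·cos(120°) = 75, so HG = 5·√3.
Step 2: By the inverse law of cosines on triangle AHG: cos(∠AHG) = (5² + (5·√3)² − 5²) / (2·5·5·√3) = 75/86.6 = 0.866, so ∠AHG = 30°.

Therefore, the measure of angle ∠AHG = 30°.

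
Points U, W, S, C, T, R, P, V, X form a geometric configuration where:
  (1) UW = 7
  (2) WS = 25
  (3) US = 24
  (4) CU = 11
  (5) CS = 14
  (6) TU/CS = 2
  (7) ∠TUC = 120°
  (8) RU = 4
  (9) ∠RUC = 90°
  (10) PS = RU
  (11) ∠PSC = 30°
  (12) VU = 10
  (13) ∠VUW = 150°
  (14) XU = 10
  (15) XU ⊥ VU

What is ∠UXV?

Step 1: By the law of cosines on triangle XUV: XV² = 10² + 10² − 2·10·10·cos(90°) = 200, so XV = 10·√2.
Step 2: By the inverse law of cosines on triangle UXV: cos(∠UXV) = (10² + (10·√2)² − 10²) / (2·10·10·√2) = 200/282.84 = 0.7071, so ∠UXV = 45°.

Therefore, the measure of angle ∠UXV = 45°.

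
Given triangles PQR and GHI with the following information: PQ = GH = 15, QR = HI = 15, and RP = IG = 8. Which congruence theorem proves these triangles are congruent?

The given information matches SSS: All three pairs of corresponding sides are equal (Side-Side-Side).

SSS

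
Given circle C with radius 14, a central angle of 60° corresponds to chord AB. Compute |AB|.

Chord = 2(14) sin(30°) = 14

14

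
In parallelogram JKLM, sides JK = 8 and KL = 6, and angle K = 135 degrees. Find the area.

Area = 8 * 6 * sin(135°) = 48 * sqrt(2)/2 = 24*sqrt(2)

24*sqrt(2)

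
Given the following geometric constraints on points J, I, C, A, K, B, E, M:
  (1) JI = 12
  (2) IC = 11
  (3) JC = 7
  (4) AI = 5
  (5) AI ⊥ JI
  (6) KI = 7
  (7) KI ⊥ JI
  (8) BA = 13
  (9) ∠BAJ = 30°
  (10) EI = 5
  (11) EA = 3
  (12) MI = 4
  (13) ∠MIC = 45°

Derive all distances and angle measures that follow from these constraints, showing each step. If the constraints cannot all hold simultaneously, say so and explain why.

The constraints are consistent.

Step 1: From JI = 12, IA = 5, and ∠JIA = 90°, by the law of cosines:
  JA² = JI² + IA² - 2·JI·IA·cos(90°) = 144 + 25 - 0 = 169
  JA = 13

Step 2: From JI = 12, IK = 7, and ∠JIK = 90°, by the law of cosines:
  JK² = JI² + IK² - 2·JI·IK·cos(90°) = 144 + 49 - 0 = 193
  JK = √193

Step 3: From CI = 11, IM = 4, and ∠CIM = 45°, by the law of cosines:
  CM² = CI² + IM² - 2·CI·IM·cos(45°) = 121 + 16 - 62.23 = 74.77
  CM ≈ 8.65

Step 4: From JC = 7, JI = 12, CI = 11, by the inverse law of cosines:
  cos(∠CJI) = (JC² + JI² - CI²) / (2·JC·JI)
  ∠CJI = 64.62°

Step 5: From IA = 5, IE = 5, AE = 3, by the inverse law of cosines:
  cos(∠AIE) = (IA² + IE² - AE²) / (2·IA·IE)
  ∠AIE = 34.92°

Step 6: From IC = 11, IJ = 12, CJ = 7, by the inverse law of cosines:
  cos(∠CIJ) = (IC² + IJ² - CJ²) / (2·IC·IJ)
  ∠CIJ = 35.1°

Step 7: From CI = 11, CJ = 7, IJ = 12, by the inverse law of cosines:
  cos(∠ICJ) = (CI² + CJ² - IJ²) / (2·CI·CJ)
  ∠ICJ = 80.28°

Step 8: From AE = 3, AI = 5, EI = 5, by the inverse law of cosines:
  cos(∠EAI) = (AE² + AI² - EI²) / (2·AE·AI)
  ∠EAI = 72.54°

Step 9: From EA = 3, EI = 5, AI = 5, by the inverse law of cosines:
  cos(∠AEI) = (EA² + EI² - AI²) / (2·EA·EI)
  ∠AEI = 72.54°

Step 10: From JA = 13, AB = 13, and ∠JAB = 30°, by the law of cosines:
  JB² = JA² + AB² - 2·JA·AB·cos(30°) = 169 + 169 - 292.7 = 45.28
  JB ≈ 6.73

Step 11: From JA = 13, JI = 12, AI = 5, by the inverse law of cosines:
  cos(∠AJI) = (JA² + JI² - AI²) / (2·JA·JI)
  ∠AJI = 22.62°

Step 12: From JI = 12, JK = √193, IK = 7, by the inverse law of cosines:
  cos(∠IJK) = (JI² + JK² - IK²) / (2·JI·JK)
  ∠IJK = 30.26°

Step 13: From CI = 11, CM = 8.65, IM = 4, by the inverse law of cosines:
  cos(∠ICM) = (CI² + CM² - IM²) / (2·CI·CM)
  ∠ICM = 19.09°

Step 14: From AI = 5, AJ = 13, IJ = 12, by the inverse law of cosines:
  cos(∠IAJ) = (AI² + AJ² - IJ²) / (2·AI·AJ)
  ∠IAJ = 67.38°

Step 15: From KI = 7, KJ = √193, IJ = 12, by the inverse law of cosines:
  cos(∠IKJ) = (KI² + KJ² - IJ²) / (2·KI·KJ)
  ∠IKJ = 59.74°

Step 16: From MC = 8.65, MI = 4, CI = 11, by the inverse law of cosines:
  cos(∠CMI) = (MC² + MI² - CI²) / (2·MC·MI)
  ∠CMI = 115.91°

Step 17: From JA = 13, JB = 6.73, AB = 13, by the inverse law of cosines:
  cos(∠AJB) = (JA² + JB² - AB²) / (2·JA·JB)
  ∠AJB = 75°

Step 18: From BA = 13, BJ = 6.73, AJ = 13, by the inverse law of cosines:
  cos(∠ABJ) = (BA² + BJ² - AJ²) / (2·BA·BJ)
  ∠ABJ = 75°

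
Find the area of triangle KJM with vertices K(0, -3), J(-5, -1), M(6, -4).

Shoelace: Area = (1/2)|0(-1--4) + -5(-4--3) + 6(-3--1)| = (1/2)(7) = 7/2

7/2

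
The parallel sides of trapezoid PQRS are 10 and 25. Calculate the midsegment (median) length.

The midsegment (median) of a trapezoid connects the midpoints of the non-parallel sides.
Its length is the average of the two bases: (10 + 25) / 2 = 35/2.

35/2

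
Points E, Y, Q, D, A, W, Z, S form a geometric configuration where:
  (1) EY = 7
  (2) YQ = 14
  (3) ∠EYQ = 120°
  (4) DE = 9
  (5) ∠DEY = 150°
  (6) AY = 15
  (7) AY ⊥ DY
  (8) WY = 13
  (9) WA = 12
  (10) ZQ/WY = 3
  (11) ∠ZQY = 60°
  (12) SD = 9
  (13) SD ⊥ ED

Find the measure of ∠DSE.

Step 1: By the law of cosines on triangle SDE: SE² = 9² + 9² − 2·9·9·cos(90°) = 162, so SE = 9·√2.
Step 2: By the inverse law of cosines on triangle DSE: cos(∠DSE) = (9² + (9·√2)² − 9²) / (2·9·9·√2) = 162/229.1 = 0.7071, so ∠DSE = 45°.

Therefore, the measure of angle ∠DSE = 45°.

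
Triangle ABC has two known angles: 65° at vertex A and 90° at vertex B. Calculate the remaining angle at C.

By the triangle angle sum property, the three interior angles of any triangle add up to 180°.
We know angle A = 65° and angle B = 90°, so their sum is 155°.
Therefore angle C = 180° - 155° = 25°.

25 degrees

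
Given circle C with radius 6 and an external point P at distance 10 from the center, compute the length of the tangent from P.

The tangent, radius, and line from the external point to the center form a right triangle.
The right angle is where the tangent meets the radius.
By the Pythagorean theorem: tangent² + 6² = 10²
tangent² = 100 - 36 = 64
tangent = 8

8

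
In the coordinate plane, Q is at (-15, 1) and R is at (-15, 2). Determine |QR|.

d = sqrt((-15 - -15)^2 + (2 - 1)^2)
d = sqrt(0^2 + 1^2)
d = sqrt(0 + 1)
d = sqrt(1) = 1

1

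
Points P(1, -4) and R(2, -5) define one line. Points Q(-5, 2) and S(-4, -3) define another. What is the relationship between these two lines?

Slope of line 1: m1 = (-5 - -4)/(2 - 1) = -1/1 = -1
Slope of line 2: m2 = (-3 - 2)/(-4 - -5) = -5/1 = -5
m1 != m2 (-1 != -5), so not parallel.
m1 * m2 = (-1) * (-5) = 5 != -1, so not perpendicular.
The lines are neither parallel nor perpendicular.

Neither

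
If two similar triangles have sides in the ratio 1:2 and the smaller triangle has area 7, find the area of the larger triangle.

Area ratio = (1/2)^2 = 1/4. Area of the larger triangle = 7 * 4/1 = 28.

28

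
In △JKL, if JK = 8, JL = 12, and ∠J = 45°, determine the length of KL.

Law of cosines: KL^2 = 8^2 + 12^2 - 2(8)(12)cos(45°) = 208 - 96*sqrt(2), so KL = 4*sqrt(13 - 6*sqrt(2)).

4*sqrt(13 - 6*sqrt(2))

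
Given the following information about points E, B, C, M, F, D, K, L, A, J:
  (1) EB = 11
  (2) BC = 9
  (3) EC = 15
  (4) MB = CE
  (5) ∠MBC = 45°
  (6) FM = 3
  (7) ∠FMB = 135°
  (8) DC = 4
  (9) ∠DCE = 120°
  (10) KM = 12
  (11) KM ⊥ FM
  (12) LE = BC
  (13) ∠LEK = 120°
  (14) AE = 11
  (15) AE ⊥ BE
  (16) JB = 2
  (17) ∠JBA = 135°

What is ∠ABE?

Step 1: By the law of cosines on triangle BEA: BA² = 11² + 11² − 2·11·11·cos(90°) = 242, so BA = 11·√2.
Step 2: By the inverse law of cosines on triangle ABE: cos(∠ABE) = ((11·√2)² + 11² − 11²) / (2·11·√2·11) = 242/342.24 = 0.7071, so ∠ABE = 45°.

Therefore, the measure of angle ∠ABE = 45°.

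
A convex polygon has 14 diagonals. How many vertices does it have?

Using d = n(n - 3)/2, we solve 14 = n(n - 3)/2.
So n(n - 3) = 28.
Testing n = 7: 7 * 4 = 28 = 28. Correct.
The polygon has 7 sides.

7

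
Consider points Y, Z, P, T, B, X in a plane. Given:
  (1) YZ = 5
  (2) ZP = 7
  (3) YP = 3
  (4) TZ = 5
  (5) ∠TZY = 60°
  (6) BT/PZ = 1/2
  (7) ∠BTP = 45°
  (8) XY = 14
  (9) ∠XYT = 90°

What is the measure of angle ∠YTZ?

Step 1: By the law of cosines on triangle TZY: TY² = 5² + 5² − 2·5·5·cos(60°) = 25, so TY = 5.
Step 2: By the inverse law of cosines on triangle YTZ: cos(∠YTZ) = (5² + 5² − 5²) / (2·5·5) = 25/50 = 0.5, so ∠YTZ = 60°.

Therefore, the measure of angle ∠YTZ = 60°.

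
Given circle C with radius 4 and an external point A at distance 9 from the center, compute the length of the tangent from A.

Let T be the point of tangency. Then CT ⊥ AT (radius ⊥ tangent).
In right triangle CTA: CA² = CT² + AT²
9² = 4² + AT²
AT² = 65, AT = sqrt(65)

sqrt(65)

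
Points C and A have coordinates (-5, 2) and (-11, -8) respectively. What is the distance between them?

The horizontal distance is |-11 - -5| = 6 and the vertical distance is |-8 - 2| = 10.
By the Pythagorean theorem, d = sqrt(6^2 + 10^2) = sqrt(136) = 2*sqrt(34).

2*sqrt(34)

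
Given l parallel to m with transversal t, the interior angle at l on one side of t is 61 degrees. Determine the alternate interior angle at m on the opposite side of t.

Alternate interior angles lie on opposite sides of the transversal, between the parallel lines.
By the alternate interior angle theorem, they are equal: 61 degrees.

61 degrees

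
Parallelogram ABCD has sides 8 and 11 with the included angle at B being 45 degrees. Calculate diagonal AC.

The diagonal of a parallelogram can be found by treating two adjacent sides and the diagonal as a triangle.
Applying the law of cosines with sides 8, 11 and included angle 45°:
d^2 = 64 + 121 - 176*cos(45°) = 185 - 88*sqrt(2)
d = sqrt(185 - 88*sqrt(2))

sqrt(185 - 88*sqrt(2))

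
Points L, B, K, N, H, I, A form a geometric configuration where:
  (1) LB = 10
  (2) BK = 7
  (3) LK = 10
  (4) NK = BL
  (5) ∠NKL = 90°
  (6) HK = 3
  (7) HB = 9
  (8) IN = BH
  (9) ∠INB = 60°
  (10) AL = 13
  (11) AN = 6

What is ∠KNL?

From the given relations: NK = BL = 10.
Step 1: By the law of cosines on triangle NKL: NL² = 10² + 10² − 2·10·10·cos(90°) = 200, so NL = 10·√2.
Step 2: By the inverse law of cosines on triangle KNL: cos(∠KNL) = (10² + (10·√2)² − 10²) / (2·10·10·√2) = 200/282.84 = 0.7071, so ∠KNL = 45°.

Therefore, the measure of angle ∠KNL = 45°.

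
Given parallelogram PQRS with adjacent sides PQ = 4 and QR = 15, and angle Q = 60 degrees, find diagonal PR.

The diagonal of a parallelogram can be found by treating two adjacent sides and the diagonal as a triangle.
Applying the law of cosines with sides 4, 15 and included angle 60°:
d^2 = 16 + 225 - 120*cos(60°) = 181
d = sqrt(181)

sqrt(181)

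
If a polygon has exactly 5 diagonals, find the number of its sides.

Using d = n(n - 3)/2, we solve 5 = n(n - 3)/2.
So n(n - 3) = 10.
Testing n = 5: 5 * 2 = 10 = 10. Correct.
The polygon has 5 sides.

5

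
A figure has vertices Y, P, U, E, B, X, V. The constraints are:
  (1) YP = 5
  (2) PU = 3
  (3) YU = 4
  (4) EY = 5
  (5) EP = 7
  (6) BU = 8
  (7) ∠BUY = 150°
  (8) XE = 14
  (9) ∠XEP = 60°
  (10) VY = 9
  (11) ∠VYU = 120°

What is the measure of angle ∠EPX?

Step 1: By the law of cosines on triangle PEX: PX² = 7² + 14² − 2·7·14·cos(60°) = 147, so PX = 7·√3.
Step 2: By the inverse law of cosines on triangle EPX: cos(∠EPX) = (7² + (7·√3)² − 14²) / (2·7·7·√3) = 0/169.74 = 0, so ∠EPX = 90°.

Therefore, the measure of angle ∠EPX = 90°.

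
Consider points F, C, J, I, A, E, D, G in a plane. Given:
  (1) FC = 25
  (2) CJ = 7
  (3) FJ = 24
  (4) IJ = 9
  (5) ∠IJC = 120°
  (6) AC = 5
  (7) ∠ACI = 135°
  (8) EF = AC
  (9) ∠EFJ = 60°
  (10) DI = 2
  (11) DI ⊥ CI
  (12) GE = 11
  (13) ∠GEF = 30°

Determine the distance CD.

Step 1: By the law of cosines on triangle CJI: CI² = 7² + 9² − 2·7·9·cos(120°) = 193, so CI = √193.
Step 2: By the law of cosines on triangle CID: CD² = √193² + 2² − 2·√193·2·cos(90°) = 197, so CD = √197.

Therefore, the length of CD = √197.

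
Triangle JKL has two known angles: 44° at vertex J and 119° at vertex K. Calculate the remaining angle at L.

The interior angles sum to 180°: angle L = 180 - 44 - 119 = 17°.
The triangle is obtuse (angles 44°, 119°, 17°).

17 degrees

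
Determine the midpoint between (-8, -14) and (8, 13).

The midpoint is the average of the coordinates:
x: (-8 + 8)/2 = 0
y: (-14 + 13)/2 = -1/2
Midpoint = (0, -1/2)

(0, -1/2)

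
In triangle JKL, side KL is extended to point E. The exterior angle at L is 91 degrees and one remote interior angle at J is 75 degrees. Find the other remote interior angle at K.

angle K = 91 - 75 = 16 degrees (exterior angle theorem).

16 degrees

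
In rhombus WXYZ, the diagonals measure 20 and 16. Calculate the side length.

In a rhombus, the diagonals bisect each other perpendicularly, creating four congruent right triangles.
Each triangle has legs 10 (half of 20) and 8 (half of 16).
The hypotenuse of each right triangle is a side of the rhombus:
side = sqrt(10^2 + 8^2) = sqrt(164) = 2*sqrt(41)

2*sqrt(41)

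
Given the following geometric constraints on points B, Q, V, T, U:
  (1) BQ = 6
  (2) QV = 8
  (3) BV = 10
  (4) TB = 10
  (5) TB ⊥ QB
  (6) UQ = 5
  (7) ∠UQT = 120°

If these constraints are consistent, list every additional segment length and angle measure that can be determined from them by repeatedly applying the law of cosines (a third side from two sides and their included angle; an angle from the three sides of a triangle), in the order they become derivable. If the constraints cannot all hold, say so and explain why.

The constraints are consistent. Derivable facts, in order:
After 1 step:
- QT = 2·√34
- ∠BQV = 90°
- ∠BVQ = 36.87°
- ∠QBV = 53.13°
After 2 steps:
- TU ≈ 14.81
- ∠BQT = 59.04°
- ∠BTQ = 30.96°
After 3 steps:
- ∠QTU = 17°
- ∠QUT = 43°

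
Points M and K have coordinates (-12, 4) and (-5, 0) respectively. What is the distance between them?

The horizontal distance is |-5 - -12| = 7 and the vertical distance is |0 - 4| = 4.
By the Pythagorean theorem, d = sqrt(7^2 + 4^2) = sqrt(65).

sqrt(65)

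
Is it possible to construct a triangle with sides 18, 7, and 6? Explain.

Check the triangle inequality: 7 + 6 = 13 ≤ 18.
Since the sum of two sides does not exceed the third, no triangle can be formed.

No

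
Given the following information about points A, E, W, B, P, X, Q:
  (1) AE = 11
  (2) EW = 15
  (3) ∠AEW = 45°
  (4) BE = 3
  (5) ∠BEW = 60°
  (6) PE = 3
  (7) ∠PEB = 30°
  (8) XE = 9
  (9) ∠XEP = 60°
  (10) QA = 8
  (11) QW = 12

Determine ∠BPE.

Step 1: By the law of cosines on triangle PEB: PB² = 3² + 3² − 2·3·3·cos(30°) = 2.41, so PB ≈ 1.55.
Step 2: By the inverse law of cosines on triangle BPE: cos(∠BPE) = (1.55² + 3² − 3²) / (2·1.55·3) = 2.41/9.32 = 0.2588, so ∠BPE = 75°.

Therefore, the measure of angle ∠BPE = 75°.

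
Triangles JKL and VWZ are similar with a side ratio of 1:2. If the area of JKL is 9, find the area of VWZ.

Area ratio = (1/2)^2 = 1/4. Area of VWZ = 9 * 4/1 = 36.

36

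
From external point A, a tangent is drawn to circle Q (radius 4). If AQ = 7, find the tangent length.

The tangent, radius, and line from the external point to the center form a right triangle.
The right angle is where the tangent meets the radius.
By the Pythagorean theorem: tangent² + 4² = 7²
tangent² = 49 - 16 = 33
tangent = sqrt(33)

sqrt(33)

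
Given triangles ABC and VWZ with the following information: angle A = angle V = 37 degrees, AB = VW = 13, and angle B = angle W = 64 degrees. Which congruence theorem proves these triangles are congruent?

Consider the given information: angle A = angle V = 37 degrees, AB = VW = 13, and angle B = angle W = 64 degrees
This is not SSS or HL: SSS requires all three pairs of sides, but we don't have that. HL only applies to right triangles with matching hypotenuse and leg.
The correct criterion is ASA. Two pairs of corresponding angles and the included side are equal (Angle-Side-Angle).

ASA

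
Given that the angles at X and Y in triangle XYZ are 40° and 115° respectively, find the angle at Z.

The interior angles sum to 180°: angle Z = 180 - 40 - 115 = 25°.
The triangle is obtuse (angles 40°, 115°, 25°).

25 degrees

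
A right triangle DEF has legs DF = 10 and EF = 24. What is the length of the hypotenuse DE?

In a right triangle, the square of the hypotenuse equals the sum of the squares of the two legs.
The legs are 10 and 24, so the hypotenuse = sqrt(100 + 576) = sqrt(676) = 26.

26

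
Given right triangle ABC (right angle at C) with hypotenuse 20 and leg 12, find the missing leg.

Rearranging the Pythagorean theorem to solve for the unknown leg:
leg^2 = hypotenuse^2 - known_leg^2 = 400 - 144 = 256
leg = sqrt(256) = 16.

16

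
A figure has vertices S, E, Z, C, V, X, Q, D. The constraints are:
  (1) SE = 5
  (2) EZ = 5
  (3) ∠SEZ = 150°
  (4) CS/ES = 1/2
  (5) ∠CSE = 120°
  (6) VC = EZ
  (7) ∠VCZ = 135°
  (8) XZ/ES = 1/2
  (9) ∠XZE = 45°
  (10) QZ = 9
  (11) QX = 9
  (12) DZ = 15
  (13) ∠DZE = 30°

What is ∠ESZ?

Step 1: By the law of cosines on triangle SEZ: SZ² = 5² + 5² − 2·5·5·cos(150°) = 93.3, so SZ ≈ 9.66.
Step 2: By the inverse law of cosines on triangle ESZ: cos(∠ESZ) = (5² + 9.66² − 5²) / (2·5·9.66) = 93.3/96.59 = 0.9659, so ∠ESZ = 15°.

Therefore, the measure of angle ∠ESZ = 15°.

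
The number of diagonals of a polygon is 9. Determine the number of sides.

Using d = n(n - 3)/2, we solve 9 = n(n - 3)/2.
So n(n - 3) = 18.
Testing n = 6: 6 * 3 = 18 = 18. Correct.
The polygon has 6 sides.

6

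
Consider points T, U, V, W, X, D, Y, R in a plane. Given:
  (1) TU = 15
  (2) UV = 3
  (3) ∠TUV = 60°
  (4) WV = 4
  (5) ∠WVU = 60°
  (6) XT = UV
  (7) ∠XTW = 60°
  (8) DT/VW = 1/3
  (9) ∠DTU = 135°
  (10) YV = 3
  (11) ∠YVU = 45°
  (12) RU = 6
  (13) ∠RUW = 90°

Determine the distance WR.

Step 1: By the law of cosines on triangle UVW: UW² = 3² + 4² − 2·3·4·cos(60°) = 13, so UW = √13.
Step 2: By the law of cosines on triangle WUR: WR² = √13² + 6² − 2·√13·6·cos(90°) = 49, so WR = 7.

Therefore, the length of WR = 7.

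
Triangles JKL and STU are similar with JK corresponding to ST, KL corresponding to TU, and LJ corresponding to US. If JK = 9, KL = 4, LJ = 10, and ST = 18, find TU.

Similar triangles have proportional sides. Setting up the proportion:
ST / JK = TU / KL
18 / 9 = TU / 4
TU = 4 * 18 / 9 = 8.

8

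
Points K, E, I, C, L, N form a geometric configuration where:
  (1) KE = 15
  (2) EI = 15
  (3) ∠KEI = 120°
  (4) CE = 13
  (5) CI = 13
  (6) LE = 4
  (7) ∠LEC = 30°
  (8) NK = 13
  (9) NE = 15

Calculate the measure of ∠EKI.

Step 1: By the law of cosines on triangle KEI: KI² = 15² + 15² − 2·15·15·cos(120°) = 675, so KI = 15·√3.
Step 2: By the inverse law of cosines on triangle EKI: cos(∠EKI) = (15² + (15·√3)² − 15²) / (2·15·15·√3) = 675/779.42 = 0.866, so ∠EKI = 30°.

Therefore, the measure of angle ∠EKI = 30°.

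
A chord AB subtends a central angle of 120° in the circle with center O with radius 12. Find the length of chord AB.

Chord length = 2r sin(θ/2)
= 2 × 12 × sin(120°/2)
= 2 × 12 × sin(60°)
= 12*sqrt(3)

12*sqrt(3)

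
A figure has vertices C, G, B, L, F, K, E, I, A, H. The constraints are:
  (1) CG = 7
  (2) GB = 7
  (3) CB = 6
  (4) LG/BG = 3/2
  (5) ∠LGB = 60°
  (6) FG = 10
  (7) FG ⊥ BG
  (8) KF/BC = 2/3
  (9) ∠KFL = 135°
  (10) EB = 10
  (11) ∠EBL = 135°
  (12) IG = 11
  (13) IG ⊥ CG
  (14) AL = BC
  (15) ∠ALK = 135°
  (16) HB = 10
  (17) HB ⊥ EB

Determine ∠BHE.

Step 1: By the law of cosines on triangle HBE: HE² = 10² + 10² − 2·10·10·cos(90°) = 200, so HE = 10·√2.
Step 2: By the inverse law of cosines on triangle BHE: cos(∠BHE) = (10² + (10·√2)² − 10²) / (2·10·10·√2) = 200/282.84 = 0.7071, so ∠BHE = 45°.

Therefore, the measure of angle ∠BHE = 45°.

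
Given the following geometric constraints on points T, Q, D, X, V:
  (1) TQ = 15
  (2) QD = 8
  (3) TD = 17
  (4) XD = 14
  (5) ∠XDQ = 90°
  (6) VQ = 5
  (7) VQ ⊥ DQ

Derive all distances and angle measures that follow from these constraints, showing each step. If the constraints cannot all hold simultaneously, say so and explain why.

The constraints are consistent.

Step 1: From QD = 8, DX = 14, and ∠QDX = 90°, by the law of cosines:
  QX² = QD² + DX² - 2·QD·DX·cos(90°) = 64 + 196 - 0 = 260
  QX = 2·√65

Step 2: From DQ = 8, QV = 5, and ∠DQV = 90°, by the law of cosines:
  DV² = DQ² + QV² - 2·DQ·QV·cos(90°) = 64 + 25 - 0 = 89
  DV = √89

Step 3: From TD = 17, TQ = 15, DQ = 8, by the inverse law of cosines:
  cos(∠DTQ) = (TD² + TQ² - DQ²) / (2·TD·TQ)
  ∠DTQ = 28.07°

Step 4: From QD = 8, QT = 15, DT = 17, by the inverse law of cosines:
  cos(∠DQT) = (QD² + QT² - DT²) / (2·QD·QT)
  ∠DQT = 90°

Step 5: From DQ = 8, DT = 17, QT = 15, by the inverse law of cosines:
  cos(∠QDT) = (DQ² + DT² - QT²) / (2·DQ·DT)
  ∠QDT = 61.93°

Step 6: From QD = 8, QX = 2·√65, DX = 14, by the inverse law of cosines:
  cos(∠DQX) = (QD² + QX² - DX²) / (2·QD·QX)
  ∠DQX = 60.26°

Step 7: From DQ = 8, DV = √89, QV = 5, by the inverse law of cosines:
  cos(∠QDV) = (DQ² + DV² - QV²) / (2·DQ·DV)
  ∠QDV = 32.01°

Step 8: From XD = 14, XQ = 2·√65, DQ = 8, by the inverse law of cosines:
  cos(∠DXQ) = (XD² + XQ² - DQ²) / (2·XD·XQ)
  ∠DXQ = 29.74°

Step 9: From VD = √89, VQ = 5, DQ = 8, by the inverse law of cosines:
  cos(∠DVQ) = (VD² + VQ² - DQ²) / (2·VD·VQ)
  ∠DVQ = 57.99°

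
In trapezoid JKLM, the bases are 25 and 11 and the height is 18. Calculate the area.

Area = (25 + 11) * 18 / 2 = 648 / 2 = 324

324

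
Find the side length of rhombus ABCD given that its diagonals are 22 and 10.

The diagonals of a rhombus bisect each other at right angles.
Half-diagonals: 22/2 = 11 and 10/2 = 5
side = sqrt(11^2 + 5^2)
side = sqrt(121 + 25)
side = sqrt(146)

sqrt(146)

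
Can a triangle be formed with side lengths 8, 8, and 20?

Check the triangle inequality: 8 + 8 = 16 ≤ 20.
Since the sum of two sides does not exceed the third, no triangle can be formed.

No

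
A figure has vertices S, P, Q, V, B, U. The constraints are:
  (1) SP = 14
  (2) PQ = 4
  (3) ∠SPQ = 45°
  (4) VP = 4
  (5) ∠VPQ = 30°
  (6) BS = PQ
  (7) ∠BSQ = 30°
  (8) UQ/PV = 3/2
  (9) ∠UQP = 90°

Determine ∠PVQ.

Step 1: By the law of cosines on triangle VPQ: VQ² = 4² + 4² − 2·4·4·cos(30°) = 4.29, so VQ ≈ 2.07.
Step 2: By the inverse law of cosines on triangle PVQ: cos(∠PVQ) = (4² + 2.07² − 4²) / (2·4·2.07) = 4.29/16.56 = 0.2588, so ∠PVQ = 75°.

Therefore, the measure of angle ∠PVQ = 75°.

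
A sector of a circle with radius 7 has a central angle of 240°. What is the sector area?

The full circle has area πr² = π(7)² = 49*pi.
The sector covers 240° out of 360°, a fraction of 2/3.
Sector area = 49*pi × 2/3 = 98*pi/3.

98*pi/3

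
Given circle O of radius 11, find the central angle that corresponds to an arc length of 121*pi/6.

Arc length L = 2πr × θ/360, so θ = 360L / (2πr).
θ = 360 × 121*pi/6 / (2π × 11)
θ = 330°
θ = 330°

330°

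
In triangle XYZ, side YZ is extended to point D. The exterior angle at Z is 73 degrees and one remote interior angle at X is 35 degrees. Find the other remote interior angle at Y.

The exterior angle theorem states that an exterior angle equals the sum of the two non-adjacent interior angles.
So 73 = 35 + angle Y, which gives angle Y = 73 - 35 = 38 degrees.

38 degrees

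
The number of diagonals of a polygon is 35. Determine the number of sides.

Using d = n(n - 3)/2, we solve 35 = n(n - 3)/2.
So n(n - 3) = 70.
Testing n = 10: 10 * 7 = 70 = 70. Correct.
The polygon has 10 sides.

10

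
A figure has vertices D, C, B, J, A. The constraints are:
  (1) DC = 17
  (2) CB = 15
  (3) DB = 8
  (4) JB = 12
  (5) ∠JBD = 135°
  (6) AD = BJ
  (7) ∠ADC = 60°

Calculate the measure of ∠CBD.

Step 1: By the inverse law of cosines on triangle CBD: cos(∠CBD) = (15² + 8² − 17²) / (2·15·8) = 0/240 = 0, so ∠CBD = 90°.

Therefore, the measure of angle ∠CBD = 90°.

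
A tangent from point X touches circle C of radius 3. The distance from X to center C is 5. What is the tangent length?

Let T be the point of tangency. Then CT ⊥ XT (radius ⊥ tangent).
In right triangle CTX: CX² = CT² + XT²
5² = 3² + XT²
XT² = 16, XT = 4

4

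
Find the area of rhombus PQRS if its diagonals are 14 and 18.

The diagonals of a rhombus divide it into four right triangles.
Each triangle has legs 14/ 2 = 7 and 18/2 = 9, so each has area (1/2)*7*9 = 63/2.
Four such triangles give total area = (d1 * d2) / 2 = 126.

126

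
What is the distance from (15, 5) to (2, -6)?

d = sqrt((2 - 15)^2 + (-6 - 5)^2)
d = sqrt(-13^2 + -11^2)
d = sqrt(169 + 121)
d = sqrt(290)

sqrt(290)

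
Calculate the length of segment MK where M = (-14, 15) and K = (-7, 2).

d = sqrt((7)^2 + (-13)^2) = sqrt(218)

sqrt(218)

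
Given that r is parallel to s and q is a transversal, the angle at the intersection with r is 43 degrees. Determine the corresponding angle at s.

Corresponding angles formed by parallel lines and a transversal are equal.
The given angle is 43 degrees.
The corresponding angle = 43 degrees.

43 degrees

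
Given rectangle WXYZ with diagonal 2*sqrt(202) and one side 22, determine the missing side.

Using the Pythagorean theorem: d^2 = a^2 + b^2
b^2 = d^2 - a^2
b^2 = 808 - 484
b^2 = 324
b = sqrt(324) = 18

18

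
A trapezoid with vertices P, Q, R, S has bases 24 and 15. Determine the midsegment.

The midsegment (median) of a trapezoid connects the midpoints of the non-parallel sides.
Its length is the average of the two bases: (24 + 15) / 2 = 39/2.

39/2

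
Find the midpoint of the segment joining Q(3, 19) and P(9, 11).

The midpoint is the point halfway along the segment.
Move half the horizontal distance: 3 + (9 - 3)/2 = 3 + 6/2 = 6
Move half the vertical distance: 19 + (11 - 19)/2 = 19 + -8/2 = 15
Midpoint = (6, 15)

(6, 15)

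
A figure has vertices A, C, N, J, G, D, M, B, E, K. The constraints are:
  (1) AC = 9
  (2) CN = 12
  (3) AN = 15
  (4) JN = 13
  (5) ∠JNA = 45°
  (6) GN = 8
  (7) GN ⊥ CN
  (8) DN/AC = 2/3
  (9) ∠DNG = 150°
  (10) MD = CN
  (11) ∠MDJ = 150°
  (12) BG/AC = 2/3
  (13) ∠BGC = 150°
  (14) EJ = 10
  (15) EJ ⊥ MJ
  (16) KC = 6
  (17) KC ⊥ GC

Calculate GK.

Step 1: By the law of cosines on triangle CNG: CG² = 12² + 8² − 2·12·8·cos(90°) = 208, so CG = 4·√13.
Step 2: By the law of cosines on triangle GCK: GK² = (4·√13)² + 6² − 2·4·√13·6·cos(90°) = 244, so GK = 2·√61.

Therefore, the length of GK = 2·√61.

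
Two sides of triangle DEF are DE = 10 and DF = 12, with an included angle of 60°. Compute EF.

By the law of cosines: EF^2 = DE^2 + DF^2 - 2*DE*DF*cos(D)
EF^2 = 10^2 + 12^2 - 2*10*12*cos(60°)
EF^2 = 100 + 144 - 240*(1/2)
EF^2 = 124
EF = 2*sqrt(31)

2*sqrt(31)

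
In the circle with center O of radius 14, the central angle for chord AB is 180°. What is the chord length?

Chord length = 2r sin(θ/2)
= 2 × 14 × sin(180°/2)
= 2 × 14 × sin(90°)
= 28

28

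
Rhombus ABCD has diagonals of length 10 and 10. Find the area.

The diagonals of a rhombus divide it into four right triangles.
Each triangle has legs 10/ 2 = 5 and 10/2 = 5, so each has area (1/2)*5*5 = 25/2.
Four such triangles give total area = (d1 * d2) / 2 = 50.

50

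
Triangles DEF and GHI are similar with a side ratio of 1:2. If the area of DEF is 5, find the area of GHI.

For similar figures, the area ratio equals the square of the side ratio.
Side ratio (DEF to GHI) = 1:2, so area ratio = 1^2:2^2 = 1:4.
If the area of DEF is 5, then the area of GHI = 5 * (4/1) = 20.

20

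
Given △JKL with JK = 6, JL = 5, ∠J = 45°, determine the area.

Area = (1/2) * JK * JL * sin(J)
Area = (1/2) * 6 * 5 * sin(45°)
Area = (1/2) * 6 * 5 * sqrt(2)/2
Area = 15*sqrt(2)/2

15*sqrt(2)/2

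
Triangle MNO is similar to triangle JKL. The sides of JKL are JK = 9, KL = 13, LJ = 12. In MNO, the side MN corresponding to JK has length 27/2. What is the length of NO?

Since the triangles are similar, the ratio of corresponding sides is constant.
Scale factor k = MN / JK = 27/2 / 9 = 3/2
NO = k * KL = 3/2 * 13 = 39/2

39/2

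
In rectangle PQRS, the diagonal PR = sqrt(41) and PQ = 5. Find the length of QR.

b = sqrt(d^2 - a^2) = sqrt(41 - 25) = sqrt(16) = 4

4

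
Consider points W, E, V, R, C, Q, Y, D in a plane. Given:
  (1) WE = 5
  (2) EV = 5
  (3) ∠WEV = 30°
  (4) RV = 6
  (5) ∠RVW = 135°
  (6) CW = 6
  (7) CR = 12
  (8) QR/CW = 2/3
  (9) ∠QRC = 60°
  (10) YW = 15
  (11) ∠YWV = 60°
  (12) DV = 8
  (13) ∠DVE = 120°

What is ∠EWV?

Step 1: By the law of cosines on triangle WEV: WV² = 5² + 5² − 2·5·5·cos(30°) = 6.7, so WV ≈ 2.59.
Step 2: By the inverse law of cosines on triangle EWV: cos(∠EWV) = (5² + 2.59² − 5²) / (2·5·2.59) = 6.7/25.88 = 0.2588, so ∠EWV = 75°.

Therefore, the measure of angle ∠EWV = 75°.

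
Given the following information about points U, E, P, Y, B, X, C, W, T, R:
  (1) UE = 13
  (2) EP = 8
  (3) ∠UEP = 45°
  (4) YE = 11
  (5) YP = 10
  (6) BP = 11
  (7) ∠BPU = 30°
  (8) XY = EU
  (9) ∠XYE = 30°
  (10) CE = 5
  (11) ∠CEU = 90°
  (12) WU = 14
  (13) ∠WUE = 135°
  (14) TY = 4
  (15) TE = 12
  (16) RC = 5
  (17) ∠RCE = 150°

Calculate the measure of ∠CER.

Step 1: By the law of cosines on triangle ECR: ER² = 5² + 5² − 2·5·5·cos(150°) = 93.3, so ER ≈ 9.66.
Step 2: By the inverse law of cosines on triangle CER: cos(∠CER) = (5² + 9.66² − 5²) / (2·5·9.66) = 93.3/96.59 = 0.9659, so ∠CER = 15°.

Therefore, the measure of angle ∠CER = 15°.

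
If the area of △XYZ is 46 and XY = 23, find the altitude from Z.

Area = (1/2) * base * height
height = 2 * Area / base
height = 2 * 46 / 23
height = 92 / 23
height = 4

4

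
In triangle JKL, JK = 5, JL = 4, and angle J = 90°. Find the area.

Area = (1/2) * JK * JL * sin(J)
Area = (1/2) * 5 * 4 * sin(90°)
Area = (1/2) * 5 * 4 * 1
Area = 10

10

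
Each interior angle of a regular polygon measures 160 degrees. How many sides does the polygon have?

The exterior angle is the supplement of the interior angle: 180 - 160 = 20 degrees.
Since the exterior angles of any convex polygon sum to 360 degrees, the number of sides is 360 / 20 = 18.

18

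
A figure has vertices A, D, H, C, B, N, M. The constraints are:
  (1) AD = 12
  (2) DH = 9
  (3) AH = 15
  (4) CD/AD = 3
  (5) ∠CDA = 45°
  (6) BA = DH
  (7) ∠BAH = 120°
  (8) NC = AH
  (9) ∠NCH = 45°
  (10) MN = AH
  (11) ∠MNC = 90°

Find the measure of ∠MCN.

From the given relations: NC = AH = 15; MN = AH = 15.
Step 1: By the law of cosines on triangle CNM: CM² = 15² + 15² − 2·15·15·cos(90°) = 450, so CM = 15·√2.
Step 2: By the inverse law of cosines on triangle MCN: cos(∠MCN) = ((15·√2)² + 15² − 15²) / (2·15·√2·15) = 450/636.4 = 0.7071, so ∠MCN = 45°.

Therefore, the measure of angle ∠MCN = 45°.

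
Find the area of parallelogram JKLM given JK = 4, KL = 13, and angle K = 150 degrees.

The area of a parallelogram equals the product of two adjacent sides times the sine of the included angle.
This is because the height equals 13 * sin(150°) = 13/2.
Area = 4 * 13/2 = 26

26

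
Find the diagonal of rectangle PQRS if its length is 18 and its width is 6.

Using the Pythagorean theorem:
d² = 18² + 6² = 324 + 36 = 360
d = sqrt(360) = 6*sqrt(10)

6*sqrt(10)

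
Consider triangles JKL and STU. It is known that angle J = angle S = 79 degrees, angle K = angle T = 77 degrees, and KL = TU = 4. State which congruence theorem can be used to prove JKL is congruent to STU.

Consider the given information: angle J = angle S = 79 degrees, angle K = angle T = 77 degrees, and KL = TU = 4
This is not SAS or HL: SAS requires two sides and the included angle between them. HL only applies to right triangles with matching hypotenuse and leg.
The correct criterion is AAS. Two pairs of corresponding angles and a non-included side are equal (Angle-Angle-Side).

AAS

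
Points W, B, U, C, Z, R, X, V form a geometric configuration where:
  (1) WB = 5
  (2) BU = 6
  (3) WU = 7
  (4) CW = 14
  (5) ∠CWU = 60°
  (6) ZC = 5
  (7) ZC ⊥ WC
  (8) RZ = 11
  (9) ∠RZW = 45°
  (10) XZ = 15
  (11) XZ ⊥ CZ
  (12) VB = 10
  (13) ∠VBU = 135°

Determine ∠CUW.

Step 1: By the law of cosines on triangle UWC: UC² = 7² + 14² − 2·7·14·cos(60°) = 147, so UC = 7·√3.
Step 2: By the inverse law of cosines on triangle CUW: cos(∠CUW) = ((7·√3)² + 7² − 14²) / (2·7·√3·7) = 0/169.74 = 0, so ∠CUW = 90°.

Therefore, the measure of angle ∠CUW = 90°.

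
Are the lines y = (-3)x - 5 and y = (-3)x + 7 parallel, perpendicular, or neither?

Slope of line 1: m1 = -3
Slope of line 2: m2 = -3
Since m1 = m2 = -3, the lines are parallel.

Parallel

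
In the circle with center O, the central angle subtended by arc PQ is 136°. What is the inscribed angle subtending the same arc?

An inscribed angle intercepts an arc from a point on the circle, while the central angle intercepts the same arc from the center.
The inscribed angle is always half the central angle: 136° / 2 = 68°.

68°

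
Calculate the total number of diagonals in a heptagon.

The number of diagonals in an n-gon is n(n - 3)/2.
For n = 7: 7(7 - 3)/2 = 7 × 4 / 2 = 14.

14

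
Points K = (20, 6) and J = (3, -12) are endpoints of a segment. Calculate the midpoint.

The midpoint is the average of the coordinates:
x: (20 + 3)/2 = 23/2
y: (6 + -12)/2 = -3
Midpoint = (23/2, -3)

(23/2, -3)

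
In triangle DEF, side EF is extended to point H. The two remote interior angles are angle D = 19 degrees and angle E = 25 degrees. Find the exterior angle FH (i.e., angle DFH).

Exterior angle = 19 + 25 = 44 degrees (exterior angle theorem).

44 degrees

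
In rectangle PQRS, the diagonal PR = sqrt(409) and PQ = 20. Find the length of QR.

b = sqrt(d^2 - a^2) = sqrt(409 - 400) = sqrt(9) = 3

3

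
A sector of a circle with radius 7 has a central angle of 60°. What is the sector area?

The full circle has area πr² = π(7)² = 49*pi.
The sector covers 60° out of 360°, a fraction of 1/6.
Sector area = 49*pi × 1/6 = 49*pi/6.

49*pi/6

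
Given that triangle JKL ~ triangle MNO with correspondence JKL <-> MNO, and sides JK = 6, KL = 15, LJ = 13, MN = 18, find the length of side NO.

Since the triangles are similar, the ratio of corresponding sides is constant.
Scale factor k = MN / JK = 18 / 6 = 3
NO = k * KL = 3 * 15 = 45

45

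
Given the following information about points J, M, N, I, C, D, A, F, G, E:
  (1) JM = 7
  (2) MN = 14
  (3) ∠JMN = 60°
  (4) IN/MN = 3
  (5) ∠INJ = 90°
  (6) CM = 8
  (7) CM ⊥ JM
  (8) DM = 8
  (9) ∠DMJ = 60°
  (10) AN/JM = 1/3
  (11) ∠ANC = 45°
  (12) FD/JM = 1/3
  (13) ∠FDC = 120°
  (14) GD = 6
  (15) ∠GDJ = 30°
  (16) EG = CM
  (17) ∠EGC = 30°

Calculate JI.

From the given relations: IN = 3·MN = 3·14 = 42.
Step 1: By the law of cosines on triangle JMN: JN² = 7² + 14² − 2·7·14·cos(60°) = 147, so JN = 7·√3.
Step 2: By the law of cosines on triangle JNI: JI² = (7·√3)² + 42² − 2·7·√3·42·cos(90°) = 1911, so JI = 7·√39.

Therefore, the length of JI = 7·√39.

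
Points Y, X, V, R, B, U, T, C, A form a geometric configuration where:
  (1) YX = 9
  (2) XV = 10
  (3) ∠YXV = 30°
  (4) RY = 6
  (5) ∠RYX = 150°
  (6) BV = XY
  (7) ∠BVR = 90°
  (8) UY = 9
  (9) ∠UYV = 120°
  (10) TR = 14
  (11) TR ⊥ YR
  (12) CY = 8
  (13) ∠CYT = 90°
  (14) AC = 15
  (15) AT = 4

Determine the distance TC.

Step 1: By the law of cosines on triangle TRY: TY² = 14² + 6² − 2·14·6·cos(90°) = 232, so TY = 2·√58.
Step 2: By the law of cosines on triangle TYC: TC² = (2·√58)² + 8² − 2·2·√58·8·cos(90°) = 296, so TC = 2·√74.

Therefore, the length of TC = 2·√74.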